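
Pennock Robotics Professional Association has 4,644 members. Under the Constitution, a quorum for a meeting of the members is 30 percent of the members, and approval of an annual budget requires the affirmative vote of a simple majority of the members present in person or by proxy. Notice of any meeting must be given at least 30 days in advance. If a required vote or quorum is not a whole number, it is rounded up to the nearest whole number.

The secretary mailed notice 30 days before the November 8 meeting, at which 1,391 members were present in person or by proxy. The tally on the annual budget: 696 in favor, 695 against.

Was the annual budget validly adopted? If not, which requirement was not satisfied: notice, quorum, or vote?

Notice: 30 days given; 30 required. Satisfied.
Quorum: 30% of 4,644 = 1,393.20, rounded up to 1,394; 1,391 present. Not satisfied.
Vote: requires a majority of those present (1,391); a majority of 1391 is 696, so 696 needed; 696 in favor. Satisfied.

Invalid — quorum requirement not satisfied.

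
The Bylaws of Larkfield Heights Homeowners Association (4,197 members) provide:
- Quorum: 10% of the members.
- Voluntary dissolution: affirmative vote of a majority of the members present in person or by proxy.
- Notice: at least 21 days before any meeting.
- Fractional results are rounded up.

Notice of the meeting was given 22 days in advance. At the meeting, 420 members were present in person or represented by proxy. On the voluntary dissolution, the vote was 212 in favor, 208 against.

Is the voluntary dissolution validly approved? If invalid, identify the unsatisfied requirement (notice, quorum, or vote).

Notice: 22 days given; 21 required. Satisfied.
Quorum: 10% of 4,197 = 419.70, rounded up to 420; 420 present. Satisfied.
Vote: requires a majority of those present (420); a majority of 420 is 211, so 211 needed; 212 in favor. Satisfied.

Valid — all requirements satisfied.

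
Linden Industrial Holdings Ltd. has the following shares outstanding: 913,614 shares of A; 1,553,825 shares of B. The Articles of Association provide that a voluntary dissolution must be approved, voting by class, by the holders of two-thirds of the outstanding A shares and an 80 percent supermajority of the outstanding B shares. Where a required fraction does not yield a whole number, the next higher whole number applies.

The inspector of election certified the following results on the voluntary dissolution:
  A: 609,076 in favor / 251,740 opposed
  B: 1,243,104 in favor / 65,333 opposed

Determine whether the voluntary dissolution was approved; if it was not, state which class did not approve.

A: 2/3 of 913614 = 609076; 609,076 required, 609,076 in favor — approved.
B: 4/5 of 1553825 = 1243060; 1,243,060 required, 1,243,104 in favor — approved.

Approved — every class gave the required vote.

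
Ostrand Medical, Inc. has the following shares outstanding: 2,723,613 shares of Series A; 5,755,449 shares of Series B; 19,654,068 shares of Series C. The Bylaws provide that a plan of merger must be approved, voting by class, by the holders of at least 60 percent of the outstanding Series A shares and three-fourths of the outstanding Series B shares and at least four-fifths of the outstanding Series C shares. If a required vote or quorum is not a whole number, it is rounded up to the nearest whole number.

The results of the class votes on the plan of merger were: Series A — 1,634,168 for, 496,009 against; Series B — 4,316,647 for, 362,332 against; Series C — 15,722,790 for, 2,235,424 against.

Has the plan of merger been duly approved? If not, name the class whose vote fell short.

Series A: 3/5 of 2723613 = 1634167.80, rounded up to 1634168; 1,634,168 required, 1,634,168 in favor — approved.
Series B: 3/4 of 5755449 = 4316586.75, rounded up to 4316587; 4,316,587 required, 4,316,647 in favor — approved.
Series C: 4/5 of 19654068 = 15723254.40, rounded up to 15723255; 15,723,255 required, 15,722,790 in favor — not approved.

Not approved — the Series C shares did not give the required vote.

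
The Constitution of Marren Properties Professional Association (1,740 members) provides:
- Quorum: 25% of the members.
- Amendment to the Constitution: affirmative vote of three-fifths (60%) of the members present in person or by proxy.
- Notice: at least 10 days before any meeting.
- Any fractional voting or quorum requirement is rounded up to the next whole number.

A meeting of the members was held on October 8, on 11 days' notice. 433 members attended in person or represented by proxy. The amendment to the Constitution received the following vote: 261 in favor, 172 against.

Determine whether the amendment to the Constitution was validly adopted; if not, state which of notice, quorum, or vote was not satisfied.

Notice: 11 days given; 10 required. Satisfied.
Quorum: 25% of 1,740 = 435; 433 present. Not satisfied.
Vote: requires three-fifths of those present (433); 3/5 of 433 = 259.80, rounded up to 260, so 260 needed; 261 in favor. Satisfied.

Invalid — quorum requirement not satisfied.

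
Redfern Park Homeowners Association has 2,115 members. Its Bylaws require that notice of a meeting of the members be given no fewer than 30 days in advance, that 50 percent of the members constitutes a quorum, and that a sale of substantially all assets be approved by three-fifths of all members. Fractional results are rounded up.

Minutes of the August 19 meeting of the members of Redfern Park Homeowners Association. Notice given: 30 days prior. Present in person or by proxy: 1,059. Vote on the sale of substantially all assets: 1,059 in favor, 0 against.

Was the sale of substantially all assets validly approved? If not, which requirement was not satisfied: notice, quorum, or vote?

Invalid — vote requirement not satisfied.

Notice: 30 days given; 30 required. Satisfied.
Quorum: 50% of 2,115 = 1,057.50, rounded up to 1,058; 1,059 present. Satisfied.
Vote: requires three-fifths of all members (2,115); 3/5 of 2115 = 1269, so 1,269 needed; 1,059 in favor. Not satisfied.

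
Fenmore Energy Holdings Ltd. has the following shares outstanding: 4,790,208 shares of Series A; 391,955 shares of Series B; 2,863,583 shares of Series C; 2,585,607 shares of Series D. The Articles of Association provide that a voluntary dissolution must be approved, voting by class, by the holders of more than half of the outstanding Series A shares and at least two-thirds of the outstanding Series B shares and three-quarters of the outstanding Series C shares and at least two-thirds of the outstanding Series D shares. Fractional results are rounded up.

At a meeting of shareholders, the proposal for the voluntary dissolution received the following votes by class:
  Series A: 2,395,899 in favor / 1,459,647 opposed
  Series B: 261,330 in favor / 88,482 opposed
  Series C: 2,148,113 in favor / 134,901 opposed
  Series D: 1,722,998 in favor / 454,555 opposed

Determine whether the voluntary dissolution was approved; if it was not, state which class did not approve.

Not approved — the Series D shares did not give the required vote.

Series A: a majority of 4790208 is 2395105; 2,395,105 required, 2,395,899 in favor — approved.
Series B: 2/3 of 391955 = 261303.33, rounded up to 261304; 261,304 required, 261,330 in favor — approved.
Series C: 3/4 of 2863583 = 2147687.25, rounded up to 2147688; 2,147,688 required, 2,148,113 in favor — approved.
Series D: 2/3 of 2585607 = 1723738; 1,723,738 required, 1,722,998 in favor — not approved.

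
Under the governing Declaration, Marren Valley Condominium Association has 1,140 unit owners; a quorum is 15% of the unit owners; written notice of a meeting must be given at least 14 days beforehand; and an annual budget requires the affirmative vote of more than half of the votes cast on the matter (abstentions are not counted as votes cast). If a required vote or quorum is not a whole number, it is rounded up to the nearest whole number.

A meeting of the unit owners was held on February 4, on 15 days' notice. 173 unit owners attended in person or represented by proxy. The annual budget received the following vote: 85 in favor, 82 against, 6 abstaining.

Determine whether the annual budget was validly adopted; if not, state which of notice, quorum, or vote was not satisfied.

Notice: 15 days given; 14 required. Satisfied.
Quorum: 15% of 1,140 = 171; 173 present. Satisfied.
Vote: requires a majority of the votes cast (173 − 6 abstaining = 167); a majority of 167 is 84, so 84 needed; 85 in favor. Satisfied.

Valid — all requirements satisfied.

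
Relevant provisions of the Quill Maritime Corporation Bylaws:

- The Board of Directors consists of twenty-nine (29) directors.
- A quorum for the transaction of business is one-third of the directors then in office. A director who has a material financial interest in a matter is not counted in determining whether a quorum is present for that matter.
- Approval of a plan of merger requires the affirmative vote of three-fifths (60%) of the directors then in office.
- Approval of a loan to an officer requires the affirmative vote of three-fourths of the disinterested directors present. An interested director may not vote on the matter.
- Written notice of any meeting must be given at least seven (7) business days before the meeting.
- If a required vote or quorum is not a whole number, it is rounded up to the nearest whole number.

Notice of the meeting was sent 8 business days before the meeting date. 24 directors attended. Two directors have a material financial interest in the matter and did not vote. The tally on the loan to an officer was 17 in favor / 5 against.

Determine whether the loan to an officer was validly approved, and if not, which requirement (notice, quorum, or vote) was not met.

Notice: 8 business days given; 7 required (8 ≥ 7). Satisfied.
Quorum: 24 present, but the 2 interested directors do not count, leaving 22. Quorum is 10. Satisfied.
Vote: the loan to an officer requires three-fourths of the disinterested directors present (24 − 2 = 22). 3/4 of 22 = 16.50, rounded up to 17, so 17 affirmative votes are needed; 17 voted in favor. Satisfied.

Valid — all requirements satisfied.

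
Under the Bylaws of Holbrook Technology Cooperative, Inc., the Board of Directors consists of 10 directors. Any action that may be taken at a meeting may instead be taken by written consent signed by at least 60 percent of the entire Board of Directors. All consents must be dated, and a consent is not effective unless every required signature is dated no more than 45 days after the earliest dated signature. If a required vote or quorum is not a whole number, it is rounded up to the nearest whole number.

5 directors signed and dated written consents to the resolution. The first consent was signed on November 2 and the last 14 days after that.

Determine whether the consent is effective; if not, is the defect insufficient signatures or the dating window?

Signatures required: at least 60 percent of 10 — 3/5 of 10 = 6, so 6 needed; 5 signed. Insufficient.
Dating window: the latest signature is 14 days after the earliest; the limit is 45 days. Within the window.

Not effective — insufficient signatures.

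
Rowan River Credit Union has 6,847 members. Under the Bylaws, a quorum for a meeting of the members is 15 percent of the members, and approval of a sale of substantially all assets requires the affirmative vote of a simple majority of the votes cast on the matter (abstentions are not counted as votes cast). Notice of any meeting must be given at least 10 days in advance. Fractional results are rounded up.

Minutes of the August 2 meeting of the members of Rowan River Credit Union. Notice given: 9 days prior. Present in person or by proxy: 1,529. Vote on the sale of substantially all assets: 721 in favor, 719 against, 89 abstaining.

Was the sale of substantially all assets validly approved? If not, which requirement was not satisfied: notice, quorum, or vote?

Invalid — notice requirement not satisfied.

Notice: 9 days given; 10 required. Not satisfied.
Quorum: 15% of 6,847 = 1,027.05, rounded up to 1,028; 1,529 present. Satisfied.
Vote: requires a majority of the votes cast (1,529 − 89 abstaining = 1,440); a majority of 1440 is 721, so 721 needed; 721 in favor. Satisfied.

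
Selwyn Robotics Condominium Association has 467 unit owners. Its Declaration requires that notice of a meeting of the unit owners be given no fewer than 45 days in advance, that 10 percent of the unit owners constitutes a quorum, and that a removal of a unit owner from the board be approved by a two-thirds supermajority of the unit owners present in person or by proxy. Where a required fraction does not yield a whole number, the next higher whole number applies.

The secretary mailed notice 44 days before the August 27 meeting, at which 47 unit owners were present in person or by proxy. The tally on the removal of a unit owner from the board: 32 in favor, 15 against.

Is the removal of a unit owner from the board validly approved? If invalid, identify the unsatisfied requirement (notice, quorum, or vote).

Invalid — notice requirement not satisfied.

Notice: 44 days given; 45 required. Not satisfied.
Quorum: 10% of 467 = 46.70, rounded up to 47; 47 present. Satisfied.
Vote: requires two-thirds of those present (47); 2/3 of 47 = 31.33, rounded up to 32, so 32 needed; 32 in favor. Satisfied.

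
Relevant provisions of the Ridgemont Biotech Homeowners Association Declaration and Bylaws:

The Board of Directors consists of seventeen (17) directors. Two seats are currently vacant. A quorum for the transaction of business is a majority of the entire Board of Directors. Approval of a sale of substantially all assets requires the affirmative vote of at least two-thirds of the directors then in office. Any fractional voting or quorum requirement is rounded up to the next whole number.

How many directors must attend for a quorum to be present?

9

A majority of 17 is 9.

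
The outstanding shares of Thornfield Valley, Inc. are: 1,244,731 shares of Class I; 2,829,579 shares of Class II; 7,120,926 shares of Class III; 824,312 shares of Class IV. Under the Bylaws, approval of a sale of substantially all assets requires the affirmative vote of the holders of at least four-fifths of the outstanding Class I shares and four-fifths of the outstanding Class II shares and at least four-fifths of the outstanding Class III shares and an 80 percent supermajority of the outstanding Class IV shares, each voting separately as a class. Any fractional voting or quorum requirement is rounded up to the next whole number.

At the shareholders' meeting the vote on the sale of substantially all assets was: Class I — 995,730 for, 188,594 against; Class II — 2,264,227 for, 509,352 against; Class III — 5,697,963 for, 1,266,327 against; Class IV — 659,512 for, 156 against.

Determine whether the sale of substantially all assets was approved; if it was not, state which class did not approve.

Class I: 4/5 of 1244731 = 995784.80, rounded up to 995785; 995,785 required, 995,730 in favor — not approved.
Class II: 4/5 of 2829579 = 2263663.20, rounded up to 2263664; 2,263,664 required, 2,264,227 in favor — approved.
Class III: 4/5 of 7120926 = 5696740.80, rounded up to 5696741; 5,696,741 required, 5,697,963 in favor — approved.
Class IV: 4/5 of 824312 = 659449.60, rounded up to 659450; 659,450 required, 659,512 in favor — approved.

Not approved — the Class I shares did not give the required vote.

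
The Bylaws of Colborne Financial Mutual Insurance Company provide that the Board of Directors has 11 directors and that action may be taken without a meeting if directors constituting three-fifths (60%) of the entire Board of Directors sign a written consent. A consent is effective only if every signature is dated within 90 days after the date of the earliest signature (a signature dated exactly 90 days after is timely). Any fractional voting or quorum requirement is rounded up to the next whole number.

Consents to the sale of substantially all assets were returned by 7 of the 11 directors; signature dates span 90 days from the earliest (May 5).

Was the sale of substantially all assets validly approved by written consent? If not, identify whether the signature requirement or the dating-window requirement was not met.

Signatures required: three-fifths (60%) of 11 — 3/5 of 11 = 6.60, rounded up to 7, so 7 needed; 7 signed. Sufficient.
Dating window: the latest signature is 90 days after the earliest; the limit is 90 days. Within the window.

Effective — both the signature and dating-window requirements are satisfied.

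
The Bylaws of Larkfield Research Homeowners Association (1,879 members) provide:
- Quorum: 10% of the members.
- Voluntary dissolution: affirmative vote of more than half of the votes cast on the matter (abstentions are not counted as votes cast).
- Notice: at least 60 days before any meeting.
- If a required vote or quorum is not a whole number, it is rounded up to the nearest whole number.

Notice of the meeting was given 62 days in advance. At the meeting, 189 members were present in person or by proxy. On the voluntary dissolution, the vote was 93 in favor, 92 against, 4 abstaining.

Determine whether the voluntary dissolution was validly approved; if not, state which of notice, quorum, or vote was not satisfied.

Notice: 62 days given; 60 required. Satisfied.
Quorum: 10% of 1,879 = 187.90, rounded up to 188; 189 present. Satisfied.
Vote: requires a majority of the votes cast (189 − 4 abstaining = 185); a majority of 185 is 93, so 93 needed; 93 in favor. Satisfied.

Valid — all requirements satisfied.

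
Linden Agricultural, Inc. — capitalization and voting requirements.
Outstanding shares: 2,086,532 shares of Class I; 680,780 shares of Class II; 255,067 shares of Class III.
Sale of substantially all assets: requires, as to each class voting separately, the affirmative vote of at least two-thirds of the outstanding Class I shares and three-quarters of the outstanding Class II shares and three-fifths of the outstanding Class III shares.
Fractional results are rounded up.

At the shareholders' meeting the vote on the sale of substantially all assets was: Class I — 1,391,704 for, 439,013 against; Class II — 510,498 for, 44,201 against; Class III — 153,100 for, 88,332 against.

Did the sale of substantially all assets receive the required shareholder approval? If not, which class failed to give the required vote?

Class I: 2/3 of 2086532 = 1391021.33, rounded up to 1391022; 1,391,022 required, 1,391,704 in favor — approved.
Class II: 3/4 of 680780 = 510585; 510,585 required, 510,498 in favor — not approved.
Class III: 3/5 of 255067 = 153040.20, rounded up to 153041; 153,041 required, 153,100 in favor — approved.

Not approved — the Class II shares did not give the required vote.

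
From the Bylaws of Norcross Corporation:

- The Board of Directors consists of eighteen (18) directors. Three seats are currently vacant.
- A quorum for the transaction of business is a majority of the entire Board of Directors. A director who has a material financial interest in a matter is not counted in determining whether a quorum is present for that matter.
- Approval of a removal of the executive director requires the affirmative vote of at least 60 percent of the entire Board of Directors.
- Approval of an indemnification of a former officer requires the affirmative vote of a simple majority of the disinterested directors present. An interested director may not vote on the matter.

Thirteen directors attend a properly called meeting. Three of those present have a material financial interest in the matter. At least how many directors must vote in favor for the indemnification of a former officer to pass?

The indemnification of a former officer requires a majority of the disinterested directors present (13 − 3 = 10).
A majority of 10 is 6.

6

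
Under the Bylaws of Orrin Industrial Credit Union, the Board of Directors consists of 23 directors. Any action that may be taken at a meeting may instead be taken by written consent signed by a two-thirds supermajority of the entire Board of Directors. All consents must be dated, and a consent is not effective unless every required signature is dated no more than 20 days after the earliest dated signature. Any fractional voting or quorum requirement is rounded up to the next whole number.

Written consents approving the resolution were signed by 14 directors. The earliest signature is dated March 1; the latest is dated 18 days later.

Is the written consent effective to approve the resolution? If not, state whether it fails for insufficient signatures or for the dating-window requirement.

Signatures required: a two-thirds supermajority of 23 — 2/3 of 23 = 15.33, rounded up to 16, so 16 needed; 14 signed. Insufficient.
Dating window: the latest signature is 18 days after the earliest; the limit is 20 days. Within the window.

Not effective — insufficient signatures.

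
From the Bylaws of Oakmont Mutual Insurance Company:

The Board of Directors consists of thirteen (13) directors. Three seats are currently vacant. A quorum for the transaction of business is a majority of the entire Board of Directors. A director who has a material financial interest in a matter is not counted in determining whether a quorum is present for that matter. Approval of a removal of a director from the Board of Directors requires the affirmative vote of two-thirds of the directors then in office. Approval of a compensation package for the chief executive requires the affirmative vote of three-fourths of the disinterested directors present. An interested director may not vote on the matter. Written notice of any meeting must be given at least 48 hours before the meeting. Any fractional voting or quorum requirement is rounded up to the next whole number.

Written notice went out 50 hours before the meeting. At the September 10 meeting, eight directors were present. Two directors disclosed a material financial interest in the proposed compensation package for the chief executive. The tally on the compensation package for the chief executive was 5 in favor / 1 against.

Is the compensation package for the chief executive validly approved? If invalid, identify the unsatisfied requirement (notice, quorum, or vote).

Notice: 50 hours given; 48 required (50 ≥ 48). Satisfied.
Quorum: 8 present, but the 2 interested directors do not count, leaving 6. Quorum is 7. Not satisfied.
Vote: the compensation package for the chief executive requires three-fourths of the disinterested directors present (8 − 2 = 6). 3/4 of 6 = 4.50, rounded up to 5, so 5 affirmative votes are needed; 5 voted in favor. Satisfied. (Moot — without a quorum no business can be validly transacted.)

Invalid — quorum requirement not satisfied.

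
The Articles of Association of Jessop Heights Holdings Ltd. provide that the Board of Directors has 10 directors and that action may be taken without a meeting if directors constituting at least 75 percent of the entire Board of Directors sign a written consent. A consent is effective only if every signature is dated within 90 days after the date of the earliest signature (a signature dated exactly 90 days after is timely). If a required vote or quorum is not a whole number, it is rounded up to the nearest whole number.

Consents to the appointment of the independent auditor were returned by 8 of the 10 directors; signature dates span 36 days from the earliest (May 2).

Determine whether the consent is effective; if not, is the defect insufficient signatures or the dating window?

Effective — both the signature and dating-window requirements are satisfied.

Signatures required: at least 75 percent of 10 — 3/4 of 10 = 7.50, rounded up to 8, so 8 needed; 8 signed. Sufficient.
Dating window: the latest signature is 36 days after the earliest; the limit is 90 days. Within the window.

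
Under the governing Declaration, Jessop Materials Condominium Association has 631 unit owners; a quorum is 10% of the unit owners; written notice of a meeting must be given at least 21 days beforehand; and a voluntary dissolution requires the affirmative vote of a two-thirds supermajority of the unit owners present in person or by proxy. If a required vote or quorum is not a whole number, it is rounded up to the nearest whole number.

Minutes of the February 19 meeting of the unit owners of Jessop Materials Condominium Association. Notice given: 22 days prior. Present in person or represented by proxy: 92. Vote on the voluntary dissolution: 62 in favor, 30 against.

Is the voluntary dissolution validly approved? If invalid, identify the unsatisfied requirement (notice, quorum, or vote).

Notice: 22 days given; 21 required. Satisfied.
Quorum: 10% of 631 = 63.10, rounded up to 64; 92 present. Satisfied.
Vote: requires two-thirds of those present (92); 2/3 of 92 = 61.33, rounded up to 62, so 62 needed; 62 in favor. Satisfied.

Valid — all requirements satisfied.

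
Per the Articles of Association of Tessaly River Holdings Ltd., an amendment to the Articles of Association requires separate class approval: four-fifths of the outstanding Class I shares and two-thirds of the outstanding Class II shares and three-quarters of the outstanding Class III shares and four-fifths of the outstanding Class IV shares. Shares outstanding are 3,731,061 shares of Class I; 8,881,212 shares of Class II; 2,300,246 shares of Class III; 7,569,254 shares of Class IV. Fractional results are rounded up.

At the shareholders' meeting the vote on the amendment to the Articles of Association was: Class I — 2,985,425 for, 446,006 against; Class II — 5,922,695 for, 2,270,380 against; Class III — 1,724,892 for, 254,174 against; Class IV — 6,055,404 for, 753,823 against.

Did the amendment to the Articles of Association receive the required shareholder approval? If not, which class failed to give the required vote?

Not approved — the Class III shares did not give the required vote.

Class I: 4/5 of 3731061 = 2984848.80, rounded up to 2984849; 2,984,849 required, 2,985,425 in favor — approved.
Class II: 2/3 of 8881212 = 5920808; 5,920,808 required, 5,922,695 in favor — approved.
Class III: 3/4 of 2300246 = 1725184.50, rounded up to 1725185; 1,725,185 required, 1,724,892 in favor — not approved.
Class IV: 4/5 of 7569254 = 6055403.20, rounded up to 6055404; 6,055,404 required, 6,055,404 in favor — approved.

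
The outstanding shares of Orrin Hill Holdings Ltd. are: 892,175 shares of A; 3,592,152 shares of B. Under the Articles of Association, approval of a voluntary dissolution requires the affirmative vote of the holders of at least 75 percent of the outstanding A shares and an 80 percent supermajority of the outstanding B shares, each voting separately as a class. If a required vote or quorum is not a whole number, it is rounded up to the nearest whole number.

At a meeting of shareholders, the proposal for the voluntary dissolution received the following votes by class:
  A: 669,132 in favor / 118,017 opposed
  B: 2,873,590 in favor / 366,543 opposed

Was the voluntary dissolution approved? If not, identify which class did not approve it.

A: 3/4 of 892175 = 669131.25, rounded up to 669132; 669,132 required, 669,132 in favor — approved.
B: 4/5 of 3592152 = 2873721.60, rounded up to 2873722; 2,873,722 required, 2,873,590 in favor — not approved.

Not approved — the B shares did not give the required vote.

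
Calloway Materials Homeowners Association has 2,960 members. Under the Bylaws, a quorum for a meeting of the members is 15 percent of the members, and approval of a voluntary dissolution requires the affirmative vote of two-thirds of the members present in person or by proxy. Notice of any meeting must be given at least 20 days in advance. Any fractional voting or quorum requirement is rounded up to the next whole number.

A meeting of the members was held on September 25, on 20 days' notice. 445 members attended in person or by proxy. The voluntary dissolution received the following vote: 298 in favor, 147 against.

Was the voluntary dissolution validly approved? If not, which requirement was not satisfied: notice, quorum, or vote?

Notice: 20 days given; 20 required. Satisfied.
Quorum: 15% of 2,960 = 444; 445 present. Satisfied.
Vote: requires two-thirds of those present (445); 2/3 of 445 = 296.67, rounded up to 297, so 297 needed; 298 in favor. Satisfied.

Valid — all requirements satisfied.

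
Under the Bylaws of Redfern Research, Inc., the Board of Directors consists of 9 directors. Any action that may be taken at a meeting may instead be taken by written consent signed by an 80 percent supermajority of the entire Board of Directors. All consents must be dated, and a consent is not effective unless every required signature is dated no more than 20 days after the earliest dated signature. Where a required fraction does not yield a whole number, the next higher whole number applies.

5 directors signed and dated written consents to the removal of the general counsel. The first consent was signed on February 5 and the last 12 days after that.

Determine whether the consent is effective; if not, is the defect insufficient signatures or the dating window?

Signatures required: an 80 percent supermajority of 9 — 4/5 of 9 = 7.20, rounded up to 8, so 8 needed; 5 signed. Insufficient.
Dating window: the latest signature is 12 days after the earliest; the limit is 20 days. Within the window.

Not effective — insufficient signatures.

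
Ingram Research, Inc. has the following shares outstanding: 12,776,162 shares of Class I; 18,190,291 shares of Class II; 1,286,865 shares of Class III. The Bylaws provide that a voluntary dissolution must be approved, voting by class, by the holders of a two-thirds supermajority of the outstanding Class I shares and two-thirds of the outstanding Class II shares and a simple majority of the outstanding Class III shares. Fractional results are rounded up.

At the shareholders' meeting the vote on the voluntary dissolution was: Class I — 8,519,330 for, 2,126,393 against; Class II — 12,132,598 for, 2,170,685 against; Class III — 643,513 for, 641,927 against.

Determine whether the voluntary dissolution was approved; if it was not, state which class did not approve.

Approved — every class gave the required vote.

Class I: 2/3 of 12776162 = 8517441.33, rounded up to 8517442; 8,517,442 required, 8,519,330 in favor — approved.
Class II: 2/3 of 18190291 = 12126860.67, rounded up to 12126861; 12,126,861 required, 12,132,598 in favor — approved.
Class III: a majority of 1286865 is 643433; 643,433 required, 643,513 in favor — approved.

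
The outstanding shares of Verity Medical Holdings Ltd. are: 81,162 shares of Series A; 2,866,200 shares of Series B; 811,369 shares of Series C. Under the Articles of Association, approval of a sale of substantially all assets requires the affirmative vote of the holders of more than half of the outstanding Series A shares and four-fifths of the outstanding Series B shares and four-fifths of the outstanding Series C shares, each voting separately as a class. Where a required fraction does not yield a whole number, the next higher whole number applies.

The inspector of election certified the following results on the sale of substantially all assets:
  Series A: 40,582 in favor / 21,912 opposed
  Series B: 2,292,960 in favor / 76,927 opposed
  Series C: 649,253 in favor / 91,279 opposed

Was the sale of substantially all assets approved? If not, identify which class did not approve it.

Series A: a majority of 81162 is 40582; 40,582 required, 40,582 in favor — approved.
Series B: 4/5 of 2866200 = 2292960; 2,292,960 required, 2,292,960 in favor — approved.
Series C: 4/5 of 811369 = 649095.20, rounded up to 649096; 649,096 required, 649,253 in favor — approved.

Approved — every class gave the required vote.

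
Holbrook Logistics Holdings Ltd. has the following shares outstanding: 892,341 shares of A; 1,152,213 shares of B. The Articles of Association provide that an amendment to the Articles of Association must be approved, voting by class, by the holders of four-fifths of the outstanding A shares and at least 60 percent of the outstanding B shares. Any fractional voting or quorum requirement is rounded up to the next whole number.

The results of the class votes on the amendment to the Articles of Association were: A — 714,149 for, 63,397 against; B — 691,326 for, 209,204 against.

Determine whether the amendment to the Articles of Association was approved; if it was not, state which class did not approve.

Not approved — the B shares did not give the required vote.

A: 4/5 of 892341 = 713872.80, rounded up to 713873; 713,873 required, 714,149 in favor — approved.
B: 3/5 of 1152213 = 691327.80, rounded up to 691328; 691,328 required, 691,326 in favor — not approved.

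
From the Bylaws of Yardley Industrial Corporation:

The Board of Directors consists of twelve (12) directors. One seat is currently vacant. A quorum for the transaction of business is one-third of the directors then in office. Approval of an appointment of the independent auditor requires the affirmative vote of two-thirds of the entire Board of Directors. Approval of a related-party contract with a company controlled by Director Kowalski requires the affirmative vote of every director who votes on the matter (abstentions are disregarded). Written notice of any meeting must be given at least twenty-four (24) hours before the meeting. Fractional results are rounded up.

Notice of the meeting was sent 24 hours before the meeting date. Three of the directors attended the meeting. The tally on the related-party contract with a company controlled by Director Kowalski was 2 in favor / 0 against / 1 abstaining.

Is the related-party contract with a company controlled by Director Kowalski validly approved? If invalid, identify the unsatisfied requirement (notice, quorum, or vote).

Notice: 24 hours given; 24 required (24 ≥ 24). Satisfied.
Quorum: 3 present; quorum is 4. Not satisfied.
Vote: the related-party contract with a company controlled by Director Kowalski requires the unanimous vote of the votes cast (3 present − 1 abstaining = 2). Unanimous means all 2, so 2 affirmative votes are needed; 2 voted in favor. Satisfied. (Moot — without a quorum no business can be validly transacted.)

Invalid — quorum requirement not satisfied.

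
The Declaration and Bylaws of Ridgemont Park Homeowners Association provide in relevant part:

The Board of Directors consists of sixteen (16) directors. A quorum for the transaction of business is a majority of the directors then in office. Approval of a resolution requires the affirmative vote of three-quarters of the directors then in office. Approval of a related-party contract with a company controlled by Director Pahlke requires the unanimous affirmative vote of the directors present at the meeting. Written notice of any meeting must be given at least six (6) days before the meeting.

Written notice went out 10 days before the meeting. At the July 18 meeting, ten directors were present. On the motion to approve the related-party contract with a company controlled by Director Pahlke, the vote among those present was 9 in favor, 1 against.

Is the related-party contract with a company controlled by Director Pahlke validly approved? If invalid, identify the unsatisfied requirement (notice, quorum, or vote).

Notice: 10 days given; 6 required (10 ≥ 6). Satisfied.
Quorum: 10 present; quorum is 9. Satisfied.
Vote: the related-party contract with a company controlled by Director Pahlke requires the unanimous vote of the directors present (10). Unanimous means all 10, so 10 affirmative votes are needed; 9 voted in favor. Not satisfied.

Invalid — vote requirement not satisfied.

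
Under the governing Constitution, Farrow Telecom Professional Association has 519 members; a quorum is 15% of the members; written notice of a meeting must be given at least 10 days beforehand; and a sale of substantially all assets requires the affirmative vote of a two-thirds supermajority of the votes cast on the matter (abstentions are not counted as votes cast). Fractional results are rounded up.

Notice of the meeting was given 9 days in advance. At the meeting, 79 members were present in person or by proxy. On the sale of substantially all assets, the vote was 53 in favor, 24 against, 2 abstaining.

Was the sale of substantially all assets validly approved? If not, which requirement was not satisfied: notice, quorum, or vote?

Notice: 9 days given; 10 required. Not satisfied.
Quorum: 15% of 519 = 77.85, rounded up to 78; 79 present. Satisfied.
Vote: requires two-thirds of the votes cast (79 − 2 abstaining = 77); 2/3 of 77 = 51.33, rounded up to 52, so 52 needed; 53 in favor. Satisfied.

Invalid — notice requirement not satisfied.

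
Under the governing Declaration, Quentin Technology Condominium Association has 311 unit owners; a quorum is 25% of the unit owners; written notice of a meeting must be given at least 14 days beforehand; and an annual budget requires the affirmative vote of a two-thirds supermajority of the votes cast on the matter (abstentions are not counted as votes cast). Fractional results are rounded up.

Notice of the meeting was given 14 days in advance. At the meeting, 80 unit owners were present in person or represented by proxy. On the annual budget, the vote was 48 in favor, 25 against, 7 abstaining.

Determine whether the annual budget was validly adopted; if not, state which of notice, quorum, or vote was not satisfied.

Invalid — vote requirement not satisfied.

Notice: 14 days given; 14 required. Satisfied.
Quorum: 25% of 311 = 77.75, rounded up to 78; 80 present. Satisfied.
Vote: requires two-thirds of the votes cast (80 − 7 abstaining = 73); 2/3 of 73 = 48.67, rounded up to 49, so 49 needed; 48 in favor. Not satisfied.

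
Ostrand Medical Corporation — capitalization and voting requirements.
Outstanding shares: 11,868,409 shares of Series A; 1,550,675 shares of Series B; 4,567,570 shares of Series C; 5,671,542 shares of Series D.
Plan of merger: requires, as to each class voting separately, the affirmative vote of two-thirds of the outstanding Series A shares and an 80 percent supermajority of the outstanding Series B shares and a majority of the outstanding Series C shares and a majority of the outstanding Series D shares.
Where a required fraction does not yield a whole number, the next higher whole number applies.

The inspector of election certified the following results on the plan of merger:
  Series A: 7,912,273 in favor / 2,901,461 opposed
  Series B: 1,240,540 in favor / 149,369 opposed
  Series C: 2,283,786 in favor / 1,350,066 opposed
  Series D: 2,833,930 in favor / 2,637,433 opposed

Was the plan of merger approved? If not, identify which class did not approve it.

Series A: 2/3 of 11868409 = 7912272.67, rounded up to 7912273; 7,912,273 required, 7,912,273 in favor — approved.
Series B: 4/5 of 1550675 = 1240540; 1,240,540 required, 1,240,540 in favor — approved.
Series C: a majority of 4567570 is 2283786; 2,283,786 required, 2,283,786 in favor — approved.
Series D: a majority of 5671542 is 2835772; 2,835,772 required, 2,833,930 in favor — not approved.

Not approved — the Series D shares did not give the required vote.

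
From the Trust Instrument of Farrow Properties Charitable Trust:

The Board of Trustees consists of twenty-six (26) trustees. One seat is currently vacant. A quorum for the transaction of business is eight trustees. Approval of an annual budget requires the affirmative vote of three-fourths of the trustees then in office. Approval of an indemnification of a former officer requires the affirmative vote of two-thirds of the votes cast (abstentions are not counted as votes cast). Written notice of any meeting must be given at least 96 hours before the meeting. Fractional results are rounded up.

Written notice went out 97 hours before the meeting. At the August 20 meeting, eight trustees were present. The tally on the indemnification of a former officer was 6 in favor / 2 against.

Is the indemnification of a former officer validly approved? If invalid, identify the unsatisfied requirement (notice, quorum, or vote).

Valid — all requirements satisfied.

Notice: 97 hours given; 96 required (97 ≥ 96). Satisfied.
Quorum: 8 present; quorum is 8. Satisfied.
Vote: the indemnification of a former officer requires two-thirds of the votes cast (8). 2/3 of 8 = 5.33, rounded up to 6, so 6 affirmative votes are needed; 6 voted in favor. Satisfied.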